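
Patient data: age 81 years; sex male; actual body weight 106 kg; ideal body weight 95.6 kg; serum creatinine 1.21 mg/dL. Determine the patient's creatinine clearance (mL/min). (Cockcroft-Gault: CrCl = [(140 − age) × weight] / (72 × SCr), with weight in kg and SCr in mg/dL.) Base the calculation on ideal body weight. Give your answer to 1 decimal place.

CrCl = (140 − 81) × 95.6 / (72 × 1.21) = 5640.4 / 87.12 ≈ 64.7 mL/min

64.7 mL/min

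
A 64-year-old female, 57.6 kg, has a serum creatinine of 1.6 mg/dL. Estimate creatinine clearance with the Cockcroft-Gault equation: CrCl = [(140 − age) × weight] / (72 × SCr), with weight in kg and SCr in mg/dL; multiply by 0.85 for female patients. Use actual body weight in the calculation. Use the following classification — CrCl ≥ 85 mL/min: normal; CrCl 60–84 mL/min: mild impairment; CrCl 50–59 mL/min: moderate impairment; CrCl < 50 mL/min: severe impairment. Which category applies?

CrCl = (140 − 64) × 57.6 / (72 × 1.6) × 0.85 = 4377.6 / 115.20 × 0.85 ≈ 32.3 mL/min
32 mL/min falls in the 'severe impairment' range.

severe impairment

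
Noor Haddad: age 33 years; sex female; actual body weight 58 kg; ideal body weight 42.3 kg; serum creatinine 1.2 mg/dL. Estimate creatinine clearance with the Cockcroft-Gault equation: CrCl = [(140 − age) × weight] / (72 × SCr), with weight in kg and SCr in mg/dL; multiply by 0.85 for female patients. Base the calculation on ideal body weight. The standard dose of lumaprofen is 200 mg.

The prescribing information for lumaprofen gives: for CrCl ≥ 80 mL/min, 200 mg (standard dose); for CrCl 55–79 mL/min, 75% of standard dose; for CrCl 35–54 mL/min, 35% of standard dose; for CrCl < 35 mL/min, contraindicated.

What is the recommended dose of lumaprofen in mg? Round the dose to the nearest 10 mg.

CrCl = (140 − 33) × 42.3 / (72 × 1.2) × 0.85 = 4526.1 / 86.40 × 0.85 ≈ 44.5 mL/min
CrCl ≈ 45 mL/min → bracket 35–54 mL/min.
35% of 200 mg = 70 mg

70 mg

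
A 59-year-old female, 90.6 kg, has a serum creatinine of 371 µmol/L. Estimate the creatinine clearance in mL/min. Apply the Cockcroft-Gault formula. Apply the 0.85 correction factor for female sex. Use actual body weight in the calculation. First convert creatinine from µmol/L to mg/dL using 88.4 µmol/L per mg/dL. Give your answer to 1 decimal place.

20.6 mL/min

SCr = 371 / 88.4 = 4.197 mg/dL
CrCl = (140 − 59) × 90.6 / (72 × 4.197) × 0.85 = 7338.6 / 302.18 × 0.85 ≈ 20.6 mL/min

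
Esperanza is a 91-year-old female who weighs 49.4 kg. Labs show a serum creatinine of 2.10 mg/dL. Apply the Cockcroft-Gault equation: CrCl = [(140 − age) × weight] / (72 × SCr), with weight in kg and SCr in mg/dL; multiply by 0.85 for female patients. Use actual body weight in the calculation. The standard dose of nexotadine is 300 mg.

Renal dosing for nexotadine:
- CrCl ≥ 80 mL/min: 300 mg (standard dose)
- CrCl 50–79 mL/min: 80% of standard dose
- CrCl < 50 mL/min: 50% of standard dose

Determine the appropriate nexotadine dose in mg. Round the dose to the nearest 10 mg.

150 mg

CrCl = (140 − 91) × 49.4 / (72 × 2.1) × 0.85 = 2420.6 / 151.20 × 0.85 ≈ 13.6 mL/min
CrCl ≈ 14 mL/min → bracket < 50 mL/min.
50% of 300 mg = 150 mg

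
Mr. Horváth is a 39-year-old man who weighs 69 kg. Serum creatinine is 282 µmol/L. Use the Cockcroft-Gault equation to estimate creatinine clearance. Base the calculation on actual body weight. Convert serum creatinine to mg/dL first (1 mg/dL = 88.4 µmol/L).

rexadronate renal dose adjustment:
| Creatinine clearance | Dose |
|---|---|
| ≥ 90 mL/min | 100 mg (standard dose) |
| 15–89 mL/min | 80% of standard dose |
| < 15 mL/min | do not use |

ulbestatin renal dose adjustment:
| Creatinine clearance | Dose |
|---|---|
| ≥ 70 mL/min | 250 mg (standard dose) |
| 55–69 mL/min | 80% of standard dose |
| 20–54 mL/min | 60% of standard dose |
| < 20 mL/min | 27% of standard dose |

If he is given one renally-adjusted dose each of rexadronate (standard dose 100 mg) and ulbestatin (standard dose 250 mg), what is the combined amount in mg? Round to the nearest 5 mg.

SCr = 282 / 88.4 = 3.19 mg/dL
CrCl = (140 − 39) × 69 / (72 × 3.19) = 6969.0 / 229.68 ≈ 30.3 mL/min
CrCl ≈ 30 mL/min.
rexadronate: 15–89 mL/min → 80% of 100 mg = 80 mg.
ulbestatin: 20–54 mL/min → 60% of 250 mg = 150 mg.
Total = 80 + 150 = 230 mg.

230 mg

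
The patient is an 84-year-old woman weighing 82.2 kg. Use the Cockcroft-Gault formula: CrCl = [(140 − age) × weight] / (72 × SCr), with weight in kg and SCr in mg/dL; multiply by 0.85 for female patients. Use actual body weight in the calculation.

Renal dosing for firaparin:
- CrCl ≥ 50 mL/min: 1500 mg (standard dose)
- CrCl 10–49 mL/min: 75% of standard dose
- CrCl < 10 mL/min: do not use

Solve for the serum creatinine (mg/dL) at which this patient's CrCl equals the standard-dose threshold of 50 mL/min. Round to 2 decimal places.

Standard dose requires CrCl ≥ 50 mL/min.
Set (140 − 84) × 82.2 × 0.85 / (72 × SCr) = 50
SCr = (140 − 84) × 82.2 × 0.85 / (72 × 50) = 1.087 mg/dL

1.09 mg/dL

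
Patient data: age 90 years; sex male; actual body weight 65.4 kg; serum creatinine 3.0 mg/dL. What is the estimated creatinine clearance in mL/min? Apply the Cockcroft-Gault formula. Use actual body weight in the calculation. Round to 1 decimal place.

CrCl = (140 − 90) × 65.4 / (72 × 3) = 3270.0 / 216.00 ≈ 15.1 mL/min

15.1 mL/min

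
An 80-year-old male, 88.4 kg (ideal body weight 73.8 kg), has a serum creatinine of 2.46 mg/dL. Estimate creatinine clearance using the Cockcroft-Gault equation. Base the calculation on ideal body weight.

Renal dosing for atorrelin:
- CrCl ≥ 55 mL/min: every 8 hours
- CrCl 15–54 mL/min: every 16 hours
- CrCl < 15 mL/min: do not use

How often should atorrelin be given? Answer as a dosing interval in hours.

CrCl = (140 − 80) × 73.8 / (72 × 2.46) = 4428.0 / 177.12 ≈ 25.0 mL/min
CrCl ≈ 25 mL/min → bracket 15–54 mL/min → every 16 hours.

every 16 hours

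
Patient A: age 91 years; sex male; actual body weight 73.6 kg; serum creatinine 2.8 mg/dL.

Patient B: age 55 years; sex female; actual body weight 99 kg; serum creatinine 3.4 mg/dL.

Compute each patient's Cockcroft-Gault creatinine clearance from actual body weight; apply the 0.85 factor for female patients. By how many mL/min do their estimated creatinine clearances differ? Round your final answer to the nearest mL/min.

Patient A: CrCl = (140 − 91) × 73.6 / (72 × 2.8) = 3606.4 / 201.60 ≈ 17.9 mL/min
Patient B: CrCl = (140 − 55) × 99 / (72 × 3.4) × 0.85 = 8415.0 / 244.80 × 0.85 ≈ 29.2 mL/min
|17.9 − 29.2| = 11.3 mL/min

11 mL/min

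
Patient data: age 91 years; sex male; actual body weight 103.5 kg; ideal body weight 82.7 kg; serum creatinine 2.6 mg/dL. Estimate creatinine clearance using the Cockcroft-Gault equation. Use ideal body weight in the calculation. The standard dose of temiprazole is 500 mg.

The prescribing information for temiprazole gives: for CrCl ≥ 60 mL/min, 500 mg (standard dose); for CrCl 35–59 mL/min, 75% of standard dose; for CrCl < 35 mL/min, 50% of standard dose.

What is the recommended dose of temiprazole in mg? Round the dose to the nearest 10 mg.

250 mg

CrCl = (140 − 91) × 82.7 / (72 × 2.6) = 4052.3 / 187.20 ≈ 21.6 mL/min
CrCl ≈ 22 mL/min → bracket < 35 mL/min.
50% of 500 mg = 250 mg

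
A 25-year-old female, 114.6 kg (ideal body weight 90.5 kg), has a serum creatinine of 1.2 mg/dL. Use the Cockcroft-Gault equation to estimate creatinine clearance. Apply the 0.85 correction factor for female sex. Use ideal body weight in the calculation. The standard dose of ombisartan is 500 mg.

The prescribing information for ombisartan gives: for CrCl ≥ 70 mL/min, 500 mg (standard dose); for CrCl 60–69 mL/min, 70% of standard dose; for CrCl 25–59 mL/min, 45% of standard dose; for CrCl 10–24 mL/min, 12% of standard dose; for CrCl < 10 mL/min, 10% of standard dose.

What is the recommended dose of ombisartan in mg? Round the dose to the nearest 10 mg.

500 mg

CrCl = (140 − 25) × 90.5 / (72 × 1.2) × 0.85 = 10407.5 / 86.40 × 0.85 ≈ 102.4 mL/min
CrCl ≈ 102 mL/min → bracket ≥ 70 mL/min.
100% of 500 mg = 500 mg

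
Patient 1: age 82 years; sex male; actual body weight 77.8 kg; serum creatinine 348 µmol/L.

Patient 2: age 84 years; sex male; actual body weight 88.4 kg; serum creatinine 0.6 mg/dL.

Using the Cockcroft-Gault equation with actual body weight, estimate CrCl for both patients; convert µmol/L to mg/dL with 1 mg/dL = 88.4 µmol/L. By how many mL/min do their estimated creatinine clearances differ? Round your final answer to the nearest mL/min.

99 mL/min

Patient 1: SCr = 348 / 88.4 = 3.937 mg/dL
Patient 1: CrCl = (140 − 82) × 77.8 / (72 × 3.937) = 4512.4 / 283.46 ≈ 15.9 mL/min
Patient 2: CrCl = (140 − 84) × 88.4 / (72 × 0.6) = 4950.4 / 43.20 ≈ 114.6 mL/min
|15.9 − 114.6| = 98.7 mL/min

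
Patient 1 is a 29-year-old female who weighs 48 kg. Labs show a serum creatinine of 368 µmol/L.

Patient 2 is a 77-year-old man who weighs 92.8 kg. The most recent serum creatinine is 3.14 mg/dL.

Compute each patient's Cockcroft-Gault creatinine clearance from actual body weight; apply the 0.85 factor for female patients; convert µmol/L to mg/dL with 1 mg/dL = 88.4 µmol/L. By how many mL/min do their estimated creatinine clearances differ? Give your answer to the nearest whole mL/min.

11 mL/min

Patient 1: SCr = 368 / 88.4 = 4.163 mg/dL
Patient 1: CrCl = (140 − 29) × 48 / (72 × 4.163) × 0.85 = 5328.0 / 299.74 × 0.85 ≈ 15.1 mL/min
Patient 2: CrCl = (140 − 77) × 92.8 / (72 × 3.14) = 5846.4 / 226.08 ≈ 25.9 mL/min
|15.1 − 25.9| = 10.8 mL/min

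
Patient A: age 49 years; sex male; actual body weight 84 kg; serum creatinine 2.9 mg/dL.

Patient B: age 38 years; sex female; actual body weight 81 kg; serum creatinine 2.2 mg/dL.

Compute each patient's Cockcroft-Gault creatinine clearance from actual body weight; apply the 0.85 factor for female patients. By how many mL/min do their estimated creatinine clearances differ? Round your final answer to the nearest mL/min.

8 mL/min

Patient A: CrCl = (140 − 49) × 84 / (72 × 2.9) = 7644.0 / 208.80 ≈ 36.6 mL/min
Patient B: CrCl = (140 − 38) × 81 / (72 × 2.2) × 0.85 = 8262.0 / 158.40 × 0.85 ≈ 44.3 mL/min
|36.6 − 44.3| = 7.7 mL/min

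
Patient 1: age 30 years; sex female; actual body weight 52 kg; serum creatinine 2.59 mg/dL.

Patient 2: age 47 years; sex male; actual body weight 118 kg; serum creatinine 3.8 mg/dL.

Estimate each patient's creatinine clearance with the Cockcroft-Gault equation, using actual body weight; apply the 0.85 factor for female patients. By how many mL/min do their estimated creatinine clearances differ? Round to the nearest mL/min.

14 mL/min

Patient 1: CrCl = (140 − 30) × 52 / (72 × 2.59) × 0.85 = 5720.0 / 186.48 × 0.85 ≈ 26.1 mL/min
Patient 2: CrCl = (140 − 47) × 118 / (72 × 3.8) = 10974.0 / 273.60 ≈ 40.1 mL/min
|26.1 − 40.1| = 14.0 mL/min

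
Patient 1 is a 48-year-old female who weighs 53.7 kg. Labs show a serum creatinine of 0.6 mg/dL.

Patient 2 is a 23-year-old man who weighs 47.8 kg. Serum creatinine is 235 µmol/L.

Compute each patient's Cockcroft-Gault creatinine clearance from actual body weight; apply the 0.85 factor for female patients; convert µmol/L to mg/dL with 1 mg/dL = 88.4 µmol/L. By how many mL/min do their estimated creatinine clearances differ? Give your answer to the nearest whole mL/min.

Patient 1: CrCl = (140 − 48) × 53.7 / (72 × 0.6) × 0.85 = 4940.4 / 43.20 × 0.85 ≈ 97.2 mL/min
Patient 2: SCr = 235 / 88.4 = 2.658 mg/dL
Patient 2: CrCl = (140 − 23) × 47.8 / (72 × 2.658) = 5592.6 / 191.38 ≈ 29.2 mL/min
|97.2 − 29.2| = 68.0 mL/min

68 mL/min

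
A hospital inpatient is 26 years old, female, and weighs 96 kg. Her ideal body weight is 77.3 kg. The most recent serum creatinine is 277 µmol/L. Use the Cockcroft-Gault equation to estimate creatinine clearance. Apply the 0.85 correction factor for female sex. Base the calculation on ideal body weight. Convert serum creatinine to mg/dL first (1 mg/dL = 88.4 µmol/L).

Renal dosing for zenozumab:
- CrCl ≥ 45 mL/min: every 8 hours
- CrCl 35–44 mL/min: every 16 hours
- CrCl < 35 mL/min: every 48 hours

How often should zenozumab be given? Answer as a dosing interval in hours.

SCr = 277 / 88.4 = 3.133 mg/dL
CrCl = (140 − 26) × 77.3 / (72 × 3.133) × 0.85 = 8812.2 / 225.58 × 0.85 ≈ 33.2 mL/min
CrCl ≈ 33 mL/min → bracket < 35 mL/min → every 48 hours.

every 48 hours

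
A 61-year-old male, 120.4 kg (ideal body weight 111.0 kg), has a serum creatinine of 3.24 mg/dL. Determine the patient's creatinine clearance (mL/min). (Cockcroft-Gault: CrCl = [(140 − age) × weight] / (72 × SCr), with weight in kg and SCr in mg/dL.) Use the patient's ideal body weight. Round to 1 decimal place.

CrCl = (140 − 61) × 111 / (72 × 3.24) = 8769.0 / 233.28 ≈ 37.6 mL/min

37.6 mL/min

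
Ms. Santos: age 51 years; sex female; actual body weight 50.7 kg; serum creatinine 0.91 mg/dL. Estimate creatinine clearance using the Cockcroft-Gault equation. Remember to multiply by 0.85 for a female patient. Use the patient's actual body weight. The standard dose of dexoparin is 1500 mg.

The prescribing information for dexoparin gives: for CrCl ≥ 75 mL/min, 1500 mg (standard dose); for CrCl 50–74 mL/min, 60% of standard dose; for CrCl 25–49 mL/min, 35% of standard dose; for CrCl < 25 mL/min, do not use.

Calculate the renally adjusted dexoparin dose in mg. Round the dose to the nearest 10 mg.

CrCl = (140 − 51) × 50.7 / (72 × 0.91) × 0.85 = 4512.3 / 65.52 × 0.85 ≈ 58.5 mL/min
CrCl ≈ 59 mL/min → bracket 50–74 mL/min.
60% of 1500 mg = 900 mg

900 mg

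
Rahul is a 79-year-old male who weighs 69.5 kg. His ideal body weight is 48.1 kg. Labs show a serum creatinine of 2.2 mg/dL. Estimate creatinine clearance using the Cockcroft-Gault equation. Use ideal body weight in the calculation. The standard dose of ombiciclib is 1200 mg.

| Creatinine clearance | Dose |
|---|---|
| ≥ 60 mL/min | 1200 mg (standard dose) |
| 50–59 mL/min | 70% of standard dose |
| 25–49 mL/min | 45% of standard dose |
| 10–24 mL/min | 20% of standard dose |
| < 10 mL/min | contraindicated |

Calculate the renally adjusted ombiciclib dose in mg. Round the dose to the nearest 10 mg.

CrCl = (140 − 79) × 48.1 / (72 × 2.2) = 2934.1 / 158.40 ≈ 18.5 mL/min
CrCl ≈ 19 mL/min → bracket 10–24 mL/min.
20% of 1200 mg = 240 mg

240 mg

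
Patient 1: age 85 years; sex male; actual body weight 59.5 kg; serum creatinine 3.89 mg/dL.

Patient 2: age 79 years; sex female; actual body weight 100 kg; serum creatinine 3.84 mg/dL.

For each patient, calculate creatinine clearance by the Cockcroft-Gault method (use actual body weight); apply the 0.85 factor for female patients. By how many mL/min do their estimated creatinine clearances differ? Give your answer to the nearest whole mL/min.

Patient 1: CrCl = (140 − 85) × 59.5 / (72 × 3.89) = 3272.5 / 280.08 ≈ 11.7 mL/min
Patient 2: CrCl = (140 − 79) × 100 / (72 × 3.84) × 0.85 = 6100.0 / 276.48 × 0.85 ≈ 18.8 mL/min
|11.7 − 18.8| = 7.1 mL/min

7 mL/min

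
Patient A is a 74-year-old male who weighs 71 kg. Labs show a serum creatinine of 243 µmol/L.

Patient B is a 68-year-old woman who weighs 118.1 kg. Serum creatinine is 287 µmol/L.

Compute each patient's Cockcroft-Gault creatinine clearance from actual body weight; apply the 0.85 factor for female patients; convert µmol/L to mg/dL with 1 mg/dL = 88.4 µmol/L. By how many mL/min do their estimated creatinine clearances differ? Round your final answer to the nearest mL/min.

Patient A: SCr = 243 / 88.4 = 2.749 mg/dL
Patient A: CrCl = (140 − 74) × 71 / (72 × 2.749) = 4686.0 / 197.93 ≈ 23.7 mL/min
Patient B: SCr = 287 / 88.4 = 3.247 mg/dL
Patient B: CrCl = (140 − 68) × 118.1 / (72 × 3.247) × 0.85 = 8503.2 / 233.78 × 0.85 ≈ 30.9 mL/min
|23.7 − 30.9| = 7.2 mL/min

7 mL/min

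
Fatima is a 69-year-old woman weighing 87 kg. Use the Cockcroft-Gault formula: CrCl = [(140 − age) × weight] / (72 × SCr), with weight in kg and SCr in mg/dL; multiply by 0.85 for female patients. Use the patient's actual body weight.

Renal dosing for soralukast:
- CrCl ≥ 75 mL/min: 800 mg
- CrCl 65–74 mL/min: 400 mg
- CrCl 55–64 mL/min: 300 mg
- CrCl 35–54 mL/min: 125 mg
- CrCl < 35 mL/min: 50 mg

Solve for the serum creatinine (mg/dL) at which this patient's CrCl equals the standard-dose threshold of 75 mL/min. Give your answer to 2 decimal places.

Standard dose requires CrCl ≥ 75 mL/min.
Set (140 − 69) × 87 × 0.85 / (72 × SCr) = 75
SCr = (140 − 69) × 87 × 0.85 / (72 × 75) = 0.972 mg/dL

0.97 mg/dL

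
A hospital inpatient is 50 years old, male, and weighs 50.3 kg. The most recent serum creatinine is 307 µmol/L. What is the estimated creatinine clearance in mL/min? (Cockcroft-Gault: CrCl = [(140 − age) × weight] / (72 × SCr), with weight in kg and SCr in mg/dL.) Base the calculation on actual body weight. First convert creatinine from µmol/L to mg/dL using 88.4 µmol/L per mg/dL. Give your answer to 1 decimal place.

18.1 mL/min

SCr = 307 / 88.4 = 3.473 mg/dL
CrCl = (140 − 50) × 50.3 / (72 × 3.473) = 4527.0 / 250.06 ≈ 18.1 mL/min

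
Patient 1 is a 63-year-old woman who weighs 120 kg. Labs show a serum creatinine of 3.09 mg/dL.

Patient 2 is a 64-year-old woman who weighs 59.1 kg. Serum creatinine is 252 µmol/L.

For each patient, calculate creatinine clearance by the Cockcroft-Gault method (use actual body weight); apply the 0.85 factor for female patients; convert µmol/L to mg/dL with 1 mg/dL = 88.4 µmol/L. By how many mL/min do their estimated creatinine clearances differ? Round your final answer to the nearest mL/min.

17 mL/min

Patient 1: CrCl = (140 − 63) × 120 / (72 × 3.09) × 0.85 = 9240.0 / 222.48 × 0.85 ≈ 35.3 mL/min
Patient 2: SCr = 252 / 88.4 = 2.851 mg/dL
Patient 2: CrCl = (140 − 64) × 59.1 / (72 × 2.851) × 0.85 = 4491.6 / 205.27 × 0.85 ≈ 18.6 mL/min
|35.3 − 18.6| = 16.7 mL/min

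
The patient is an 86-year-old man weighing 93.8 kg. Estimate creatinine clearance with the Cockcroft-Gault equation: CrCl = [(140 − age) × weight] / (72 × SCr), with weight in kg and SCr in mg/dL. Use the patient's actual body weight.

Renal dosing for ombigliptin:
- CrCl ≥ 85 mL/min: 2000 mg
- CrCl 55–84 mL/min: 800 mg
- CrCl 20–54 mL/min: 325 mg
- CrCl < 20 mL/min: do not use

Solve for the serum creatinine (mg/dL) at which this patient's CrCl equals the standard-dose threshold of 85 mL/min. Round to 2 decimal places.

Standard dose requires CrCl ≥ 85 mL/min.
Set (140 − 86) × 93.8 / (72 × SCr) = 85
SCr = (140 − 86) × 93.8 / (72 × 85) = 0.828 mg/dL

0.83 mg/dL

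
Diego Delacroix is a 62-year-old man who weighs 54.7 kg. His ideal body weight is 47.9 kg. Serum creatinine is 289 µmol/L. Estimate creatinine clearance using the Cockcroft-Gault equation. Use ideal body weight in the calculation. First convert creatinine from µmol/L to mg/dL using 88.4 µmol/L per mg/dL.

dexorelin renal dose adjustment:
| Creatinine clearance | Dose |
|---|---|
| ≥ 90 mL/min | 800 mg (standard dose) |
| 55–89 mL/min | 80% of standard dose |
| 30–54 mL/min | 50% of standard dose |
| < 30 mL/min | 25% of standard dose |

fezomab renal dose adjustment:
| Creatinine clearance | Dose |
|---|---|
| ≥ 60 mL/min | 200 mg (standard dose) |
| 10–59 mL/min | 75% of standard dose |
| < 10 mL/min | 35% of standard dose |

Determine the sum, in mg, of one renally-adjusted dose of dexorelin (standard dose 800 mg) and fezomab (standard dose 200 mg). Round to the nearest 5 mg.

SCr = 289 / 88.4 = 3.269 mg/dL
CrCl = (140 − 62) × 47.9 / (72 × 3.269) = 3736.2 / 235.37 ≈ 15.9 mL/min
CrCl ≈ 16 mL/min.
dexorelin: < 30 mL/min → 25% of 800 mg = 200 mg.
fezomab: 10–59 mL/min → 75% of 200 mg = 150 mg.
Total = 200 + 150 = 350 mg.

350 mg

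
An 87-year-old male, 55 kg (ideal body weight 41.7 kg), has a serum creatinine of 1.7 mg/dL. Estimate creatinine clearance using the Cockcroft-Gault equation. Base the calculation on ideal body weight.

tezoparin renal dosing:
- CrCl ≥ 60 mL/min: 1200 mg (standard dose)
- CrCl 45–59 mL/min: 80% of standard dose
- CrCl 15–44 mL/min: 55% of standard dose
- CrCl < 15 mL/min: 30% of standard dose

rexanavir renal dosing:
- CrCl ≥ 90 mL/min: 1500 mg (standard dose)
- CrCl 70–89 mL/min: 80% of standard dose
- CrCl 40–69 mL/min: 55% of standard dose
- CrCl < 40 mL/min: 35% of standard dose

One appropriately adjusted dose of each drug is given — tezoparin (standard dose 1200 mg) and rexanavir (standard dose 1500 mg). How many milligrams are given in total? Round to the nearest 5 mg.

1185 mg

CrCl = (140 − 87) × 41.7 / (72 × 1.7) = 2210.1 / 122.40 ≈ 18.1 mL/min
CrCl ≈ 18 mL/min.
tezoparin: 15–44 mL/min → 55% of 1200 mg = 660 mg.
rexanavir: < 40 mL/min → 35% of 1500 mg = 525 mg.
Total = 660 + 525 = 1185 mg.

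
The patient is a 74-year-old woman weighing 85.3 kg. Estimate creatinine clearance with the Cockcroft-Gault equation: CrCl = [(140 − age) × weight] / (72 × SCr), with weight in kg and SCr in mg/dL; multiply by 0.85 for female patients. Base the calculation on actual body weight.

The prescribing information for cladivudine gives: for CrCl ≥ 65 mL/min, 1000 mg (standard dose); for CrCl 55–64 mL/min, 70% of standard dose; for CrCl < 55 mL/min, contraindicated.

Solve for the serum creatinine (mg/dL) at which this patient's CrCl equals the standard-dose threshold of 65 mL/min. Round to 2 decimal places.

1.02 mg/dL

Standard dose requires CrCl ≥ 65 mL/min.
Set (140 − 74) × 85.3 × 0.85 / (72 × SCr) = 65
SCr = (140 − 74) × 85.3 × 0.85 / (72 × 65) = 1.023 mg/dL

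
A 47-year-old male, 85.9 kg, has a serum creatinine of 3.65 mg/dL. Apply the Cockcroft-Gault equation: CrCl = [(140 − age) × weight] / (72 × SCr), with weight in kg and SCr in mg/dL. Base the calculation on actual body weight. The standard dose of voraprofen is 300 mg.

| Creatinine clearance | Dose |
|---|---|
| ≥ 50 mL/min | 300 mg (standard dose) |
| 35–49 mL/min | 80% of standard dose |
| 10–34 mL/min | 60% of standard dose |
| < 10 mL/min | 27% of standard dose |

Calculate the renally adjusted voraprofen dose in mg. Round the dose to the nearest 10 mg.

CrCl = (140 − 47) × 85.9 / (72 × 3.65) = 7988.7 / 262.80 ≈ 30.4 mL/min
CrCl ≈ 30 mL/min → bracket 10–34 mL/min.
60% of 300 mg = 180 mg

180 mg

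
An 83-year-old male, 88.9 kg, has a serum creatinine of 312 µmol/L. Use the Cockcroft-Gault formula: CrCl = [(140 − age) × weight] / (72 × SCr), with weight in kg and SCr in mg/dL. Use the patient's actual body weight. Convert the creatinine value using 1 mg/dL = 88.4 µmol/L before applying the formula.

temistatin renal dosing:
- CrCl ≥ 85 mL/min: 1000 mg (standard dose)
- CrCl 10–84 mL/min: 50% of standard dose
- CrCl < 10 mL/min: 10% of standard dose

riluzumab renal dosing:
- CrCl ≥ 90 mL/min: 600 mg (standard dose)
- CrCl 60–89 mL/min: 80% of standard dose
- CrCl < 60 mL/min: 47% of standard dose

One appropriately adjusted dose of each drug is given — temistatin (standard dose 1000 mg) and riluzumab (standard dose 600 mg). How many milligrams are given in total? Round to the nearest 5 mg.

SCr = 312 / 88.4 = 3.529 mg/dL
CrCl = (140 − 83) × 88.9 / (72 × 3.529) = 5067.3 / 254.09 ≈ 19.9 mL/min
CrCl ≈ 20 mL/min.
temistatin: 10–84 mL/min → 50% of 1000 mg = 500 mg.
riluzumab: < 60 mL/min → 47% of 600 mg = 282 mg.
Total = 500 + 282 = 782 mg.

780 mg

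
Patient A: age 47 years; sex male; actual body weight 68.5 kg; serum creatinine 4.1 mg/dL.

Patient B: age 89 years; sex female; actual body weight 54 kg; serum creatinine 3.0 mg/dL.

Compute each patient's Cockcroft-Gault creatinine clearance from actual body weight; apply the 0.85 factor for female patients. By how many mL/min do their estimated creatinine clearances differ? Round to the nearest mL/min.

Patient A: CrCl = (140 − 47) × 68.5 / (72 × 4.1) = 6370.5 / 295.20 ≈ 21.6 mL/min
Patient B: CrCl = (140 − 89) × 54 / (72 × 3) × 0.85 = 2754.0 / 216.00 × 0.85 ≈ 10.8 mL/min
|21.6 − 10.8| = 10.8 mL/min

11 mL/min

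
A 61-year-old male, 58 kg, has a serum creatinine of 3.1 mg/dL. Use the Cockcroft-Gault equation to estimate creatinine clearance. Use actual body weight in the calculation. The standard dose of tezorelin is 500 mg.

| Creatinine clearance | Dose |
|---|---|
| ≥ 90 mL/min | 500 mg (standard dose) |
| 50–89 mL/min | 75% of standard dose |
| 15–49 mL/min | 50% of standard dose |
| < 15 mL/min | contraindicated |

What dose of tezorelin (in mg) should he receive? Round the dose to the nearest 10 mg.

CrCl = (140 − 61) × 58 / (72 × 3.1) = 4582.0 / 223.20 ≈ 20.5 mL/min
CrCl ≈ 21 mL/min → bracket 15–49 mL/min.
50% of 500 mg = 250 mg

250 mg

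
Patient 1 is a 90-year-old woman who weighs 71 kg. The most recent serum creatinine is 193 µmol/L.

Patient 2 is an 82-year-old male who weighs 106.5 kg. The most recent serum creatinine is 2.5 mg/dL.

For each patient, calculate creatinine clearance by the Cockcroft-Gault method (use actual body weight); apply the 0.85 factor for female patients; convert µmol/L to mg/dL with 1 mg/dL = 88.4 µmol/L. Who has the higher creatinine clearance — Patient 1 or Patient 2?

Patient 1: SCr = 193 / 88.4 = 2.183 mg/dL
Patient 1: CrCl = (140 − 90) × 71 / (72 × 2.183) × 0.85 = 3550.0 / 157.18 × 0.85 ≈ 19.2 mL/min
Patient 2: CrCl = (140 − 82) × 106.5 / (72 × 2.5) = 6177.0 / 180.00 ≈ 34.3 mL/min
19.2 vs 34.3 mL/min → Patient 2 is higher.

Patient 2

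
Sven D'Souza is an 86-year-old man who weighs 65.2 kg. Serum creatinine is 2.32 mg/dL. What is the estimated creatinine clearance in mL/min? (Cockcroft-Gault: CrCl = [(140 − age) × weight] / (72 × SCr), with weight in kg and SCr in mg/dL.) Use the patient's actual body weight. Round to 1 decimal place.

CrCl = (140 − 86) × 65.2 / (72 × 2.32) = 3520.8 / 167.04 ≈ 21.1 mL/min

21.1 mL/min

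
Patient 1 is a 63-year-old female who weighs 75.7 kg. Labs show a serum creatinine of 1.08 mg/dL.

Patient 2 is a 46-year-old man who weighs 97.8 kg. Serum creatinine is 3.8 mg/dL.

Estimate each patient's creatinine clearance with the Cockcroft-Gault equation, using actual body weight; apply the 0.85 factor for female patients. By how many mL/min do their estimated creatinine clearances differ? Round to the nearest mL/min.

Patient 1: CrCl = (140 − 63) × 75.7 / (72 × 1.08) × 0.85 = 5828.9 / 77.76 × 0.85 ≈ 63.7 mL/min
Patient 2: CrCl = (140 − 46) × 97.8 / (72 × 3.8) = 9193.2 / 273.60 ≈ 33.6 mL/min
|63.7 − 33.6| = 30.1 mL/min

30 mL/min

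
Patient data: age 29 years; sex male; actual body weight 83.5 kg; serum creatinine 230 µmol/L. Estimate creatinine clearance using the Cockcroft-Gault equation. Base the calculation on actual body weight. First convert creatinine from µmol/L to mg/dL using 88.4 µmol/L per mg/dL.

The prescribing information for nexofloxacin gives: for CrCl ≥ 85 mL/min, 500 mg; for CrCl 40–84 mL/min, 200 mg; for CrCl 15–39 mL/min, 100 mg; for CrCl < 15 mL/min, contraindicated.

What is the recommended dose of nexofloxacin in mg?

200 mg

SCr = 230 / 88.4 = 2.602 mg/dL
CrCl = (140 − 29) × 83.5 / (72 × 2.602) = 9268.5 / 187.34 ≈ 49.5 mL/min
CrCl ≈ 49 mL/min → bracket 40–84 mL/min.
Dose for this bracket: 200 mg.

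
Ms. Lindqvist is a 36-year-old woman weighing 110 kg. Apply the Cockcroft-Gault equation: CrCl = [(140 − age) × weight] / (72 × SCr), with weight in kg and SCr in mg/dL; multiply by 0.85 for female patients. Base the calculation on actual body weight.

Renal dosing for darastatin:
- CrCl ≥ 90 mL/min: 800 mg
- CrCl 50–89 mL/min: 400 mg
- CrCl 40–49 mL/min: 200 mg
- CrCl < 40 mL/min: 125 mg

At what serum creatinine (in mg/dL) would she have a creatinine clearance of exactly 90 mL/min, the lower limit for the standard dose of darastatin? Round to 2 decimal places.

1.50 mg/dL

Standard dose requires CrCl ≥ 90 mL/min.
Set (140 − 36) × 110 × 0.85 / (72 × SCr) = 90
SCr = (140 − 36) × 110 × 0.85 / (72 × 90) = 1.501 mg/dL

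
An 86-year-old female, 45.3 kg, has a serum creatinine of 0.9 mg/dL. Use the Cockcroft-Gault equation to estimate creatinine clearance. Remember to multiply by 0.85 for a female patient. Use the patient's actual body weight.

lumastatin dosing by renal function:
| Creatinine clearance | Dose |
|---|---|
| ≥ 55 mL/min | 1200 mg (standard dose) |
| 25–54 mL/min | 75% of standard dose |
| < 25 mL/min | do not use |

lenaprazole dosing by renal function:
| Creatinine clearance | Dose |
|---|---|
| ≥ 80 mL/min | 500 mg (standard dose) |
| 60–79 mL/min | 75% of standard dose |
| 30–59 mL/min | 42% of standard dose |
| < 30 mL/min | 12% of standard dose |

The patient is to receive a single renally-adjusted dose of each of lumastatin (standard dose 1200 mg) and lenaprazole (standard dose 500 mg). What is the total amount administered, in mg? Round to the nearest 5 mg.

1110 mg

CrCl = (140 − 86) × 45.3 / (72 × 0.9) × 0.85 = 2446.2 / 64.80 × 0.85 ≈ 32.1 mL/min
CrCl ≈ 32 mL/min.
lumastatin: 25–54 mL/min → 75% of 1200 mg = 900 mg.
lenaprazole: 30–59 mL/min → 42% of 500 mg = 210 mg.
Total = 900 + 210 = 1110 mg.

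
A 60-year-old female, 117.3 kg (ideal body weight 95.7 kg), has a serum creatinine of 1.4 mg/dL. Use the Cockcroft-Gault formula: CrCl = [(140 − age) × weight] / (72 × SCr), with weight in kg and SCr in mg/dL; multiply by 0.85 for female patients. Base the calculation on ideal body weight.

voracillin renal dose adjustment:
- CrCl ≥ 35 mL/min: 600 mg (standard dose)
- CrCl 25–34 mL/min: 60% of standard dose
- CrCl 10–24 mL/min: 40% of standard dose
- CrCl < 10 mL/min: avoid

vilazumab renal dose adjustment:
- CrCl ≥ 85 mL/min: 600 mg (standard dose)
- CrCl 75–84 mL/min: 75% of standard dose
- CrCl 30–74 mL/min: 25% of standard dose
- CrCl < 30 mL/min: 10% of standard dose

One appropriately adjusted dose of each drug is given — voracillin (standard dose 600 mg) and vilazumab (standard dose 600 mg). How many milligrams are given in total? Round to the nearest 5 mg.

750 mg

CrCl = (140 − 60) × 95.7 / (72 × 1.4) × 0.85 = 7656.0 / 100.80 × 0.85 ≈ 64.6 mL/min
CrCl ≈ 65 mL/min.
voracillin: ≥ 35 mL/min → 100% of 600 mg = 600 mg.
vilazumab: 30–74 mL/min → 25% of 600 mg = 150 mg.
Total = 600 + 150 = 750 mg.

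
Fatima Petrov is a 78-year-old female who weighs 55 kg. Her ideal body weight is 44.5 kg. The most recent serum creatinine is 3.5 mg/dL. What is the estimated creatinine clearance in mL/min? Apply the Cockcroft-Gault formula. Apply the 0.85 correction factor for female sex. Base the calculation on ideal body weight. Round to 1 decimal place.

9.3 mL/min

CrCl = (140 − 78) × 44.5 / (72 × 3.5) × 0.85 = 2759.0 / 252.00 × 0.85 ≈ 9.3 mL/min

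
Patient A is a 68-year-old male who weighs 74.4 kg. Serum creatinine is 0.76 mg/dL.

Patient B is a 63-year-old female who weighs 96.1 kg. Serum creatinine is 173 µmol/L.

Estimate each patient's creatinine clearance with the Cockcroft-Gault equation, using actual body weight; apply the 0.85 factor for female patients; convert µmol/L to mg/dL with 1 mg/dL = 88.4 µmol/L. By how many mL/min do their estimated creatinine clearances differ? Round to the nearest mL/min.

53 mL/min

Patient A: CrCl = (140 − 68) × 74.4 / (72 × 0.76) = 5356.8 / 54.72 ≈ 97.9 mL/min
Patient B: SCr = 173 / 88.4 = 1.957 mg/dL
Patient B: CrCl = (140 − 63) × 96.1 / (72 × 1.957) × 0.85 = 7399.7 / 140.90 × 0.85 ≈ 44.6 mL/min
|97.9 − 44.6| = 53.3 mL/min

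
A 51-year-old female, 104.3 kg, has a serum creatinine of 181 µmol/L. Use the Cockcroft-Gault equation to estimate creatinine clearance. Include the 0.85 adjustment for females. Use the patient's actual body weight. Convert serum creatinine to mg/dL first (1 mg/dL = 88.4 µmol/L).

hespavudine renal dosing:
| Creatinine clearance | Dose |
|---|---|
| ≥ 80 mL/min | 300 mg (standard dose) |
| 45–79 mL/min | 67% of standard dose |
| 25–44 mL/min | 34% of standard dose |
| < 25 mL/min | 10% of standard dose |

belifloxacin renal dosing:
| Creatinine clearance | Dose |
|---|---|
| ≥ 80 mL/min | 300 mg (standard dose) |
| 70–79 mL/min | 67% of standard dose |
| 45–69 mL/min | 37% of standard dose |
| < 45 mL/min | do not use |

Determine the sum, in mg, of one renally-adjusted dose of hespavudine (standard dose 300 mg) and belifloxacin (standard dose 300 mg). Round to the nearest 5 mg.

310 mg

SCr = 181 / 88.4 = 2.048 mg/dL
CrCl = (140 − 51) × 104.3 / (72 × 2.048) × 0.85 = 9282.7 / 147.46 × 0.85 ≈ 53.5 mL/min
CrCl ≈ 54 mL/min.
hespavudine: 45–79 mL/min → 67% of 300 mg = 201 mg.
belifloxacin: 45–69 mL/min → 37% of 300 mg = 111 mg.
Total = 201 + 111 = 312 mg.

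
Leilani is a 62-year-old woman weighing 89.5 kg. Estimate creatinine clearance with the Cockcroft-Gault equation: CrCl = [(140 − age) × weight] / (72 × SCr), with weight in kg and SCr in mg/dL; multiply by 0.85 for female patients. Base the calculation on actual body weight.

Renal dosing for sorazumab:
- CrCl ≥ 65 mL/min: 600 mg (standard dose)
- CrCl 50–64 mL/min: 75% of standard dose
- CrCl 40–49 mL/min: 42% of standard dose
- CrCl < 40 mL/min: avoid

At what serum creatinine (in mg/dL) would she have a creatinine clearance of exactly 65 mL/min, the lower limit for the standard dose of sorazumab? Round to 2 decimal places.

1.27 mg/dL

Standard dose requires CrCl ≥ 65 mL/min.
Set (140 − 62) × 89.5 × 0.85 / (72 × SCr) = 65
SCr = (140 − 62) × 89.5 × 0.85 / (72 × 65) = 1.268 mg/dL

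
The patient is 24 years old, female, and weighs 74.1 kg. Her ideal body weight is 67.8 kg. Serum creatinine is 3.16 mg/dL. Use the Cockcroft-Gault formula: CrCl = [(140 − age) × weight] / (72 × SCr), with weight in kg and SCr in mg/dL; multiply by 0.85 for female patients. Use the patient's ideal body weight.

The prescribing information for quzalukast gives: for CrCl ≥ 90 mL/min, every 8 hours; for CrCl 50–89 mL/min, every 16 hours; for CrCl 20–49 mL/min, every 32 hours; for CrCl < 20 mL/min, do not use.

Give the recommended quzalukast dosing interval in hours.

every 32 hours

CrCl = (140 − 24) × 67.8 / (72 × 3.16) × 0.85 = 7864.8 / 227.52 × 0.85 ≈ 29.4 mL/min
CrCl ≈ 29 mL/min → bracket 20–49 mL/min → every 32 hours.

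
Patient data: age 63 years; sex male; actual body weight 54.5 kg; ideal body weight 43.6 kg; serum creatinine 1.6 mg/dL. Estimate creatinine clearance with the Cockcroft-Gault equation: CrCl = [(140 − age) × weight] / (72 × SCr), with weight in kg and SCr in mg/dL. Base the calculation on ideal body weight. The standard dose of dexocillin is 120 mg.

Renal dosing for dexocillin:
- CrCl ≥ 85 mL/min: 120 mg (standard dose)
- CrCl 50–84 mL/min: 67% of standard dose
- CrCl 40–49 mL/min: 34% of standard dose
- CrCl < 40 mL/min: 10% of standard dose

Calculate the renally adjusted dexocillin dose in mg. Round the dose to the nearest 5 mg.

10 mg

CrCl = (140 − 63) × 43.6 / (72 × 1.6) = 3357.2 / 115.20 ≈ 29.1 mL/min
CrCl ≈ 29 mL/min → bracket < 40 mL/min.
10% of 120 mg = 12 mg → 10 mg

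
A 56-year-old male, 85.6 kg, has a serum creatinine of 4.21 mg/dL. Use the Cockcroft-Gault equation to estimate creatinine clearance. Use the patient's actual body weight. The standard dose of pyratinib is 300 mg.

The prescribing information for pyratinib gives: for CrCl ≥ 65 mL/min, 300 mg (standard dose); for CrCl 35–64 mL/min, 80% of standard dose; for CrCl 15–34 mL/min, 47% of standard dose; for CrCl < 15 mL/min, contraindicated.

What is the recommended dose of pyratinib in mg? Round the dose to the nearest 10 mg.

CrCl = (140 − 56) × 85.6 / (72 × 4.21) = 7190.4 / 303.12 ≈ 23.7 mL/min
CrCl ≈ 24 mL/min → bracket 15–34 mL/min.
47% of 300 mg = 141 mg → 140 mg

140 mg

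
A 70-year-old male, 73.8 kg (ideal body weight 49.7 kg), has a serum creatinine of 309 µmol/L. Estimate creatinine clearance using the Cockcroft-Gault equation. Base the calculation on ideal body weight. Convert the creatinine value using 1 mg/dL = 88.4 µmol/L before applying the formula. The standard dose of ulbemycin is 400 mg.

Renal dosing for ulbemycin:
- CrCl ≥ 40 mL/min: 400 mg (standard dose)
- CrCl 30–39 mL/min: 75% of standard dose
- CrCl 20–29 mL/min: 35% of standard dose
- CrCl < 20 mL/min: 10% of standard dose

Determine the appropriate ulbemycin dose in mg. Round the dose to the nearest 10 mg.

40 mg

SCr = 309 / 88.4 = 3.495 mg/dL
CrCl = (140 − 70) × 49.7 / (72 × 3.495) = 3479.0 / 251.64 ≈ 13.8 mL/min
CrCl ≈ 14 mL/min → bracket < 20 mL/min.
10% of 400 mg = 40 mg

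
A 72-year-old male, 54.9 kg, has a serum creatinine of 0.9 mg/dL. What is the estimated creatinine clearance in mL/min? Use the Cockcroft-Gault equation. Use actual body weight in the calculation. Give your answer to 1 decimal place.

57.6 mL/min

CrCl = (140 − 72) × 54.9 / (72 × 0.9) = 3733.2 / 64.80 ≈ 57.6 mL/min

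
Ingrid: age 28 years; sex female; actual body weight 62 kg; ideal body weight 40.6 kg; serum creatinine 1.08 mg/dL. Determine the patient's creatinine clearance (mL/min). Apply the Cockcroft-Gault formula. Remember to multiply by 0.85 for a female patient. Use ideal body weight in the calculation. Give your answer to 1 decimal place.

CrCl = (140 − 28) × 40.6 / (72 × 1.08) × 0.85 = 4547.2 / 77.76 × 0.85 ≈ 49.7 mL/min

49.7 mL/min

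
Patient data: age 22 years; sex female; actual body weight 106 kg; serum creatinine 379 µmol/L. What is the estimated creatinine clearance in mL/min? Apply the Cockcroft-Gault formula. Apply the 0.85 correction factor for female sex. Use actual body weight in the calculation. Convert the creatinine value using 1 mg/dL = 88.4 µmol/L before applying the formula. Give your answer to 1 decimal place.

34.4 mL/min

SCr = 379 / 88.4 = 4.287 mg/dL
CrCl = (140 − 22) × 106 / (72 × 4.287) × 0.85 = 12508.0 / 308.66 × 0.85 ≈ 34.4 mL/min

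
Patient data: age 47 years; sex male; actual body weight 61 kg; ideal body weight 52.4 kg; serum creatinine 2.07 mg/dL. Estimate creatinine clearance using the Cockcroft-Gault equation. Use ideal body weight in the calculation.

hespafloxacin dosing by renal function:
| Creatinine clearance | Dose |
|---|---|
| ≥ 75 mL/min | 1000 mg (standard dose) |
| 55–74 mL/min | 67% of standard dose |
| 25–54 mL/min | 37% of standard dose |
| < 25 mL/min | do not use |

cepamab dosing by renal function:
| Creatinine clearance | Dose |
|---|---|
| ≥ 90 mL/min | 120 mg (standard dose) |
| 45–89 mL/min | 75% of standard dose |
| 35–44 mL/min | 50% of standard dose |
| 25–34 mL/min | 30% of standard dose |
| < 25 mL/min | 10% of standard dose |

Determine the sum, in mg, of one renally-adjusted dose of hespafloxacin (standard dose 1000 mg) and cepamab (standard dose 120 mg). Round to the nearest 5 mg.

CrCl = (140 − 47) × 52.4 / (72 × 2.07) = 4873.2 / 149.04 ≈ 32.7 mL/min
CrCl ≈ 33 mL/min.
hespafloxacin: 25–54 mL/min → 37% of 1000 mg = 370 mg.
cepamab: 25–34 mL/min → 30% of 120 mg = 36 mg.
Total = 370 + 36 = 406 mg.

405 mg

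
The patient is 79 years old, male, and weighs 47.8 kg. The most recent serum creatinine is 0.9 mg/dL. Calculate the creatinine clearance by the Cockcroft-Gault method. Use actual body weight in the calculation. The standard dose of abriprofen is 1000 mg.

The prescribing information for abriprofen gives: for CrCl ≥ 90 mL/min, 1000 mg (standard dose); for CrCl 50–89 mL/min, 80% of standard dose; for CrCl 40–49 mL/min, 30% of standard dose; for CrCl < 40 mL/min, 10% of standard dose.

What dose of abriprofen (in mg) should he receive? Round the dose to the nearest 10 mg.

CrCl = (140 − 79) × 47.8 / (72 × 0.9) = 2915.8 / 64.80 ≈ 45.0 mL/min
CrCl ≈ 45 mL/min → bracket 40–49 mL/min.
30% of 1000 mg = 300 mg

300 mg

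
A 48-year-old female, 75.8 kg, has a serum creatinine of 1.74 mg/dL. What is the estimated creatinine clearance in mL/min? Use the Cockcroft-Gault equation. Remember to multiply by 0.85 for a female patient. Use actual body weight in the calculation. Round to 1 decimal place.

CrCl = (140 − 48) × 75.8 / (72 × 1.74) × 0.85 = 6973.6 / 125.28 × 0.85 ≈ 47.3 mL/min

47.3 mL/min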